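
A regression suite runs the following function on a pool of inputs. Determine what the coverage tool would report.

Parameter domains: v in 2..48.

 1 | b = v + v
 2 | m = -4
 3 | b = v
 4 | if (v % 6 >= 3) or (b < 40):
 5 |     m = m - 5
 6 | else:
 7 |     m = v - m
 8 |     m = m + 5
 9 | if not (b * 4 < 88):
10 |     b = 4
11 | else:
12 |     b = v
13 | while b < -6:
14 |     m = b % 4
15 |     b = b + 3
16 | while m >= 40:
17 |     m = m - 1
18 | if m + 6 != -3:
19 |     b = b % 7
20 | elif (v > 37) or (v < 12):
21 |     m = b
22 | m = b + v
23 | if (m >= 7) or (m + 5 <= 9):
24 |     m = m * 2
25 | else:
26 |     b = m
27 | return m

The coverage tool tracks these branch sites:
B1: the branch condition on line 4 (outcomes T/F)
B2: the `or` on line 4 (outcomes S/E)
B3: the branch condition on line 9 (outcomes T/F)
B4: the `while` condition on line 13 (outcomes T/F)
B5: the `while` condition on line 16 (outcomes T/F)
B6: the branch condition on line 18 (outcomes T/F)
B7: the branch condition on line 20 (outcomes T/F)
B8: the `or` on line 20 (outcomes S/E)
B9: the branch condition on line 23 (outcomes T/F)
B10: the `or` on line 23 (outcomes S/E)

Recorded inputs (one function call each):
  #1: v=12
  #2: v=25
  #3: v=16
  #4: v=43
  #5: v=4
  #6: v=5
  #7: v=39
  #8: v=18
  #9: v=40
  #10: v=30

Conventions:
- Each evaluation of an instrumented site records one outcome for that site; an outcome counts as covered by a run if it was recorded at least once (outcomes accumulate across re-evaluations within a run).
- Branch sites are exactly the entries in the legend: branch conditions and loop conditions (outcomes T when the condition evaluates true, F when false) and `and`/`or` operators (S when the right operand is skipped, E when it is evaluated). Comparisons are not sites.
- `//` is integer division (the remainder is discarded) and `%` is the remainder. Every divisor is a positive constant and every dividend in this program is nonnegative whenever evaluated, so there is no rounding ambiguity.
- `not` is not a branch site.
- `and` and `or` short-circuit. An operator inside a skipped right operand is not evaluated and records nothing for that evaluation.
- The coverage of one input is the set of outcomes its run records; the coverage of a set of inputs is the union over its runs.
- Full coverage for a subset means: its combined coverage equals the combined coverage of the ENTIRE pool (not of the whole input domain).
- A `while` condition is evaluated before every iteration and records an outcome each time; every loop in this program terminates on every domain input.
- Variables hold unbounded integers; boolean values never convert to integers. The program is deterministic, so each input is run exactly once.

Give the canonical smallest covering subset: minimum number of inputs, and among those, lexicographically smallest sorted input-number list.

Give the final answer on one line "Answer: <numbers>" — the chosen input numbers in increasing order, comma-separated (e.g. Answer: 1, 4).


input #1 (v=12): events B2->E, B1->T, B3->F, B4->F, B5->F, B6->F, B8->E, B7->F, B10->S, B9->T; covers B1=T, B2=E, B3=F, B4=F, B5=F, B6=F, B7=F, B8=E, B9=T, B10=S
input #2 (v=25): events B2->E, B1->T, B3->T, B4->F, B5->F, B6->F, B8->E, B7->F, B10->S, B9->T; covers B1=T, B2=E, B3=T, B4=F, B5=F, B6=F, B7=F, B8=E, B9=T, B10=S
input #3 (v=16): events B2->S, B1->T, B3->F, B4->F, B5->F, B6->F, B8->E, B7->F, B10->S, B9->T; covers B1=T, B2=S, B3=F, B4=F, B5=F, B6=F, B7=F, B8=E, B9=T, B10=S
input #4 (v=43): events B2->E, B1->F, B3->T, B4->F, B5->T, B5->T, B5->T, B5->T, B5->T, B5->T, B5->T, B5->T, B5->T, B5->T, ...; covers B1=F, B2=E, B3=T, B4=F, B5=T, B5=F, B6=T, B9=T, B10=S
input #5 (v=4): events B2->S, B1->T, B3->F, B4->F, B5->F, B6->F, B8->E, B7->T, B10->S, B9->T; covers B1=T, B2=S, B3=F, B4=F, B5=F, B6=F, B7=T, B8=E, B9=T, B10=S
input #6 (v=5): events B2->S, B1->T, B3->F, B4->F, B5->F, B6->F, B8->E, B7->T, B10->S, B9->T; covers B1=T, B2=S, B3=F, B4=F, B5=F, B6=F, B7=T, B8=E, B9=T, B10=S
input #7 (v=39): events B2->S, B1->T, B3->T, B4->F, B5->F, B6->F, B8->S, B7->T, B10->S, B9->T; covers B1=T, B2=S, B3=T, B4=F, B5=F, B6=F, B7=T, B8=S, B9=T, B10=S
input #8 (v=18): events B2->E, B1->T, B3->F, B4->F, B5->F, B6->F, B8->E, B7->F, B10->S, B9->T; covers B1=T, B2=E, B3=F, B4=F, B5=F, B6=F, B7=F, B8=E, B9=T, B10=S
input #9 (v=40): events B2->S, B1->T, B3->T, B4->F, B5->F, B6->F, B8->S, B7->T, B10->S, B9->T; covers B1=T, B2=S, B3=T, B4=F, B5=F, B6=F, B7=T, B8=S, B9=T, B10=S
input #10 (v=30): events B2->E, B1->T, B3->T, B4->F, B5->F, B6->F, B8->E, B7->F, B10->S, B9->T; covers B1=T, B2=E, B3=T, B4=F, B5=F, B6=F, B7=F, B8=E, B9=T, B10=S
pool-wide coverage (17 outcomes): B1=T, B1=F, B2=S, B2=E, B3=T, B3=F, B4=F, B5=T, B5=F, B6=T, B6=F, B7=T, B7=F, B8=S, B8=E, B9=T, B10=S
no size-1 subset reaches all 17 outcomes (best union: 10/17)
no size-2 subset reaches all 17 outcomes (best union: 15/17)
size 3: inputs {1, 4, 7} cover all 17 outcomes, and no lexicographically smaller subset of this size does
Answer: 1, 4, 7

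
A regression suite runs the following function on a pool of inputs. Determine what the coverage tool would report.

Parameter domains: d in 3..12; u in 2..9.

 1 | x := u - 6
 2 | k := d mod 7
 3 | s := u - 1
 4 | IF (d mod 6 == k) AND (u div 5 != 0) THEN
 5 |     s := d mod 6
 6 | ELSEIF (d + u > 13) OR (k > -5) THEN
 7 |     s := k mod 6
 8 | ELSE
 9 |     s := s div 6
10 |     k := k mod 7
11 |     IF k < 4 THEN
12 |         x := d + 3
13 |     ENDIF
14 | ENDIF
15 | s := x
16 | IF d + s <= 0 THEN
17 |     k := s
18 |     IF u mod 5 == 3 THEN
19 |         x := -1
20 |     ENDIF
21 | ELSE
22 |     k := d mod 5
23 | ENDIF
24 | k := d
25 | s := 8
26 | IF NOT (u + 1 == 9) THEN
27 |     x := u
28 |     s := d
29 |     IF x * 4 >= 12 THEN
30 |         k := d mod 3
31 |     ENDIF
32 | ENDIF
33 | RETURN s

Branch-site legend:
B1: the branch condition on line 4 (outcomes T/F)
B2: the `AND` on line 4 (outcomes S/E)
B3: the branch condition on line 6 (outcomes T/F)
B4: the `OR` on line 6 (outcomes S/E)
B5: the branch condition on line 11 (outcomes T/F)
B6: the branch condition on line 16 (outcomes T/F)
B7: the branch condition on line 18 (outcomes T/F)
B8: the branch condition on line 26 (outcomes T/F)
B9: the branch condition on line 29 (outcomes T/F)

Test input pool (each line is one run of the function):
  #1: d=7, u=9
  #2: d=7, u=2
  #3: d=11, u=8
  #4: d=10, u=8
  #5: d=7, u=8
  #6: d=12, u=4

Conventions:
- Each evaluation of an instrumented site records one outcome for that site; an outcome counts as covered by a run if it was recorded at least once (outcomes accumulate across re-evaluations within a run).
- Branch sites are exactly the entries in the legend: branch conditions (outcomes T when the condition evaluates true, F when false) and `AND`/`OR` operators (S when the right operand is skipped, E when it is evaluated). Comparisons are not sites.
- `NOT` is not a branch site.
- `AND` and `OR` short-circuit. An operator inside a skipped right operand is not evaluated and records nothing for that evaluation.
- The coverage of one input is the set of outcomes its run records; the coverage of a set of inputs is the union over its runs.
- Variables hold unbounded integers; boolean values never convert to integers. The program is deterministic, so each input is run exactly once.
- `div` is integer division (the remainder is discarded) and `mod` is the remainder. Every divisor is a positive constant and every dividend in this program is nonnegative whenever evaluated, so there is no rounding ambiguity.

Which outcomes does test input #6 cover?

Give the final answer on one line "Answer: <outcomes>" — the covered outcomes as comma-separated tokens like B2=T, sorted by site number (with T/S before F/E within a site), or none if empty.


Running input #6 (d=12, u=4), event by event:
  B2->S, B1->F, B4->S, B3->T, B6->F, B8->T, B9->T
distinct outcomes covered: B1=F, B2=S, B3=T, B4=S, B6=F, B8=T, B9=T
Answer: B1=F, B2=S, B3=T, B4=S, B6=F, B8=T, B9=T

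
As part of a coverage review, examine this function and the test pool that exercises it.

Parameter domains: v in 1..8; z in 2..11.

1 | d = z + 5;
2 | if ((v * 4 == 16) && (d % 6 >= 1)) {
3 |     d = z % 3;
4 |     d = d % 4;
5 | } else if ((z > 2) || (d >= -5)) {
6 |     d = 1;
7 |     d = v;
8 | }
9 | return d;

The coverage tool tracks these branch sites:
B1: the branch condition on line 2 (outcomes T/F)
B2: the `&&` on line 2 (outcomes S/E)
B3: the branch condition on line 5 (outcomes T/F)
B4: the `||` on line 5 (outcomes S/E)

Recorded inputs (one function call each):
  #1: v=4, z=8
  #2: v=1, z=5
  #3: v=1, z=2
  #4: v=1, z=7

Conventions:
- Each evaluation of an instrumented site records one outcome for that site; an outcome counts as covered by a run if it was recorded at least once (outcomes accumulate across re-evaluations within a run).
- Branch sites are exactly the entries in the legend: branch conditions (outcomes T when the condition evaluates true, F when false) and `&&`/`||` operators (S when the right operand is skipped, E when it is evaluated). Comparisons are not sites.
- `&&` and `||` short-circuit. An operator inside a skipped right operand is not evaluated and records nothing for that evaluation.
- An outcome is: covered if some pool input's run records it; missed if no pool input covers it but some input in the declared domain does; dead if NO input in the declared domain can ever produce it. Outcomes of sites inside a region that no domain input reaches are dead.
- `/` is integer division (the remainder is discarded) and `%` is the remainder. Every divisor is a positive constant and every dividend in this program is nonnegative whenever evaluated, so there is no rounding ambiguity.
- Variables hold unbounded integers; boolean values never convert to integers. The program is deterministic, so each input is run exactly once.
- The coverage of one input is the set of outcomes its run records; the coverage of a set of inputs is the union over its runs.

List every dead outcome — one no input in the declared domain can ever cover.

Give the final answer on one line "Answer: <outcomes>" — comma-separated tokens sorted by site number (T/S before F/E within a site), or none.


exhaustive pass over the 80-input domain:
  B3=F: unreachable across the whole domain -> dead
  reachable outcomes have witnesses, e.g. B1=T (e.g. v=4, z=2), B1=F (e.g. v=1, z=2), B2=S (e.g. v=1, z=2), B2=E (e.g. v=4, z=2)
Answer: B3=F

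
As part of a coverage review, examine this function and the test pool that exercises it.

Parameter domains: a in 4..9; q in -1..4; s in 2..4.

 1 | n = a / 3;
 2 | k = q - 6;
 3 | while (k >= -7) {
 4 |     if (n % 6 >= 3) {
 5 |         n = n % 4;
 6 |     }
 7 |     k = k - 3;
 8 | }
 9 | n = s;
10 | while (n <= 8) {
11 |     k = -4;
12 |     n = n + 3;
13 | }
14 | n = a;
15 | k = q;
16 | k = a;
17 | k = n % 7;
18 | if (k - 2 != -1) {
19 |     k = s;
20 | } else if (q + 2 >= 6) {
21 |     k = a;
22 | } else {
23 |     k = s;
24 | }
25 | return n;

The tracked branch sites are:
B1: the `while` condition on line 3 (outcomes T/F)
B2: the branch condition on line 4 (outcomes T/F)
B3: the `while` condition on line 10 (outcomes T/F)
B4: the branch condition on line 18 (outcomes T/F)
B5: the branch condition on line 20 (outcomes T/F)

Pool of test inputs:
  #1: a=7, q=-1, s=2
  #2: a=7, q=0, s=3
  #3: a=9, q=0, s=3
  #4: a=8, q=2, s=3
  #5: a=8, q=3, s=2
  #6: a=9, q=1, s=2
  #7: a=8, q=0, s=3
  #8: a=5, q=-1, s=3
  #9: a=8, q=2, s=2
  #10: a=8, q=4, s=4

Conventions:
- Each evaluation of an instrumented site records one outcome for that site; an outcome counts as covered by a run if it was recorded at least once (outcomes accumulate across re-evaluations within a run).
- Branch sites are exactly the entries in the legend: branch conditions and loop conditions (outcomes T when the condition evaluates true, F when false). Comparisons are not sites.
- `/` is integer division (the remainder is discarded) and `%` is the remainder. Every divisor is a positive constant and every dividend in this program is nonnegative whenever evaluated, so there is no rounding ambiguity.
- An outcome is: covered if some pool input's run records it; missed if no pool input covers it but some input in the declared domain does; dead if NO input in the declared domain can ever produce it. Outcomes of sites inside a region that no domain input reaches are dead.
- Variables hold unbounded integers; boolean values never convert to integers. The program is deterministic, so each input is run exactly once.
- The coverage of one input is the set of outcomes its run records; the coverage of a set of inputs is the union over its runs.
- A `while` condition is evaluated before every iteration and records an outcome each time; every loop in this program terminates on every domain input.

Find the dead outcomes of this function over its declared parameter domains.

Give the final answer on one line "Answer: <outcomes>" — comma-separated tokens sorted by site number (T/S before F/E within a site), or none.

checking every outcome against all 108 domain inputs:
  reachable outcomes have witnesses, e.g. B1=T (e.g. a=4, q=-1, s=2), B1=F (e.g. a=4, q=-1, s=2), B2=T (e.g. a=9, q=-1, s=2), B2=F (e.g. a=4, q=-1, s=2)

Answer: none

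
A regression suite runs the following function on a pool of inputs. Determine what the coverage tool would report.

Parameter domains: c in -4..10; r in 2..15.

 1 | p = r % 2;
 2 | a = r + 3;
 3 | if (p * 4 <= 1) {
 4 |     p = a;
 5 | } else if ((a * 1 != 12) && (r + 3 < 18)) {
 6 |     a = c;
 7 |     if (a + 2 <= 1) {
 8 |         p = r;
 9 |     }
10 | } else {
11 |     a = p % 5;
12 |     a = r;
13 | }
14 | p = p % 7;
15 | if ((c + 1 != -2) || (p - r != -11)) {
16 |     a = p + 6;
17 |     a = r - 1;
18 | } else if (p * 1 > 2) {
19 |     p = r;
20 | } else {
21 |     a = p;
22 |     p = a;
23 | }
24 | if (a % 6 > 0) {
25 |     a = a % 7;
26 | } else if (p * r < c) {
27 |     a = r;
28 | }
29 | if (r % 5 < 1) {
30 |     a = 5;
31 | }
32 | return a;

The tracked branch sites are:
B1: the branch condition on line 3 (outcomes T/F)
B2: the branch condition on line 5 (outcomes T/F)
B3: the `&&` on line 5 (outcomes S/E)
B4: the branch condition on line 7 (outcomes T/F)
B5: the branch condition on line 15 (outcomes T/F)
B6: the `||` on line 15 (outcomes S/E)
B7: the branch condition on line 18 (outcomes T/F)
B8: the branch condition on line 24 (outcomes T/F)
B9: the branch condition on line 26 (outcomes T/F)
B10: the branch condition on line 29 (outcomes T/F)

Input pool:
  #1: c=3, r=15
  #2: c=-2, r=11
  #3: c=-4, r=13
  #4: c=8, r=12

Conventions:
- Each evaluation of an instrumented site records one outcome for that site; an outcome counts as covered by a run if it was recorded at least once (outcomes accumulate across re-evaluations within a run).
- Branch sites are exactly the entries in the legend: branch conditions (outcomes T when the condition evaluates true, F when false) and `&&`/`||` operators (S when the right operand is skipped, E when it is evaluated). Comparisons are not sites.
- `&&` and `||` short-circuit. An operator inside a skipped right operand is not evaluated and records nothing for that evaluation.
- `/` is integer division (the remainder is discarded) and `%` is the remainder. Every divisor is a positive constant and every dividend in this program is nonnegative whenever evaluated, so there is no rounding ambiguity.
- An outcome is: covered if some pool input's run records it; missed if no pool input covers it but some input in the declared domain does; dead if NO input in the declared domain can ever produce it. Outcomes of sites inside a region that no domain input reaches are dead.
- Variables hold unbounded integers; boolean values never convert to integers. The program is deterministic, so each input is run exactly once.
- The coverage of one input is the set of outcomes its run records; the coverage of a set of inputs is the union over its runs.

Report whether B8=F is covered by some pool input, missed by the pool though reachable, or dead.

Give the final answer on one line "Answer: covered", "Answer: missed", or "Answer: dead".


B8=F is recorded by pool input(s) 3 -> covered
Answer: covered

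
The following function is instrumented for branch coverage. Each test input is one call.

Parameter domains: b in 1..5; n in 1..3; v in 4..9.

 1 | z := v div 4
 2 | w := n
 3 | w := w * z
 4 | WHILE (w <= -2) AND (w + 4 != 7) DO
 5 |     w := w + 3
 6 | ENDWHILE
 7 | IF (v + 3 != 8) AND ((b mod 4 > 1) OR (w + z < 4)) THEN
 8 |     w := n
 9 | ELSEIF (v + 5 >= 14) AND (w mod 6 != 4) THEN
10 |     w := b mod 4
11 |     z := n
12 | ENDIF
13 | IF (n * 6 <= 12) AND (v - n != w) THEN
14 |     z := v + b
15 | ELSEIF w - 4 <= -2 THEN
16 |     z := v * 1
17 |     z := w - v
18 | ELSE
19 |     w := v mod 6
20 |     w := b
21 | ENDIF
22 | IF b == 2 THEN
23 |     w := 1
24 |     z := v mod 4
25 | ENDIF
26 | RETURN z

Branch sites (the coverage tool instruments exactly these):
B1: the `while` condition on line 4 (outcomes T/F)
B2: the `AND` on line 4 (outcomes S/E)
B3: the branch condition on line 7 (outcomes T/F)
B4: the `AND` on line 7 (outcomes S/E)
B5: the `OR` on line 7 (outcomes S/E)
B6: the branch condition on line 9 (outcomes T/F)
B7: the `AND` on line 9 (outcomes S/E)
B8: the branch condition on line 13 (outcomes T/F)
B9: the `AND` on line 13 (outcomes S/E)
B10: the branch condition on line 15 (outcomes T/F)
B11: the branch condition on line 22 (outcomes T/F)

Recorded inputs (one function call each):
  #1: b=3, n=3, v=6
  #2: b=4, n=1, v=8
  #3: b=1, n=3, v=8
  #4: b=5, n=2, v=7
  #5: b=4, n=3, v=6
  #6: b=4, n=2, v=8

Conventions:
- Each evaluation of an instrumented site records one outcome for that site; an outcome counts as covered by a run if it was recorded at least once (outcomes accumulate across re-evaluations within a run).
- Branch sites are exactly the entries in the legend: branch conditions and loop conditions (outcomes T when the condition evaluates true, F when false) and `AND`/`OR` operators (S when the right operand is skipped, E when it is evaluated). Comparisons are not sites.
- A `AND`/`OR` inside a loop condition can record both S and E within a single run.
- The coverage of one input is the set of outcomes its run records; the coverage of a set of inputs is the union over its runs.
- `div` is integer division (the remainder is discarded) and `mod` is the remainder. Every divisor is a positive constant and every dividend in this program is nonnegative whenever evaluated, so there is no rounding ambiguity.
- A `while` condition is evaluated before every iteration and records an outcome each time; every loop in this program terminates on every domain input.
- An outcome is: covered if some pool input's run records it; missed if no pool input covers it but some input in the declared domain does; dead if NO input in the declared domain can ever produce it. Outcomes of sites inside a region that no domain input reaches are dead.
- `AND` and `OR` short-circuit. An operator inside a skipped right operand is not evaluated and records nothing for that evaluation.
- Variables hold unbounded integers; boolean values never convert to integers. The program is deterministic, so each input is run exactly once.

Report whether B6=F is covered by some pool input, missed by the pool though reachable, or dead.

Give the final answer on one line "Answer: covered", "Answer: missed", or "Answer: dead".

B6=F is recorded by pool input(s) 2, 3, 5, 6 -> covered

Answer: covered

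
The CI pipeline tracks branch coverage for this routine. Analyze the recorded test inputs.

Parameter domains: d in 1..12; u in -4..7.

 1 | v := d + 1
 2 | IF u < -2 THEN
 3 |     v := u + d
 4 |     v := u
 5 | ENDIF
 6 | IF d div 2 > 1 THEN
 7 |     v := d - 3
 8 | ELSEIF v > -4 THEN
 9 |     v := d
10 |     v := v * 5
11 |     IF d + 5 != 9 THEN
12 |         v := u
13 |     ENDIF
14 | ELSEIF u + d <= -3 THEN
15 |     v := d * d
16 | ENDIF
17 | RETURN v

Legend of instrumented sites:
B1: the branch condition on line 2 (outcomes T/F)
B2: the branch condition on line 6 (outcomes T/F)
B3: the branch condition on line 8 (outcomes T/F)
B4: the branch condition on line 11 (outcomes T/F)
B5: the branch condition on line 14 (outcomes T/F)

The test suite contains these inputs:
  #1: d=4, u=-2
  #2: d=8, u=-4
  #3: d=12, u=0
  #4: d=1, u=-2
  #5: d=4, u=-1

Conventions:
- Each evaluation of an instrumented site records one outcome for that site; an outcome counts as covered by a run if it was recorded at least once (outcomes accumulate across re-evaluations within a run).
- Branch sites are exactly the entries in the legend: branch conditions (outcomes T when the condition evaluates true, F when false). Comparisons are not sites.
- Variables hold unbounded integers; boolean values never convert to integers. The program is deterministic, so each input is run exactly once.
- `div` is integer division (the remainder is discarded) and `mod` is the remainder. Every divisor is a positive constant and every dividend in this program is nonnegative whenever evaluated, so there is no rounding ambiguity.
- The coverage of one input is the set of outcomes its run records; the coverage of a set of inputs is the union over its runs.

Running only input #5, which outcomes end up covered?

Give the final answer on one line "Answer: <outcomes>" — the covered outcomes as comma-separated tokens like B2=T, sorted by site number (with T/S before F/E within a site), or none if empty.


Event log for input #5 (d=4, u=-1):
  B1->F, B2->T
as a set, this run covers: B1=F, B2=T
Answer: B1=F, B2=T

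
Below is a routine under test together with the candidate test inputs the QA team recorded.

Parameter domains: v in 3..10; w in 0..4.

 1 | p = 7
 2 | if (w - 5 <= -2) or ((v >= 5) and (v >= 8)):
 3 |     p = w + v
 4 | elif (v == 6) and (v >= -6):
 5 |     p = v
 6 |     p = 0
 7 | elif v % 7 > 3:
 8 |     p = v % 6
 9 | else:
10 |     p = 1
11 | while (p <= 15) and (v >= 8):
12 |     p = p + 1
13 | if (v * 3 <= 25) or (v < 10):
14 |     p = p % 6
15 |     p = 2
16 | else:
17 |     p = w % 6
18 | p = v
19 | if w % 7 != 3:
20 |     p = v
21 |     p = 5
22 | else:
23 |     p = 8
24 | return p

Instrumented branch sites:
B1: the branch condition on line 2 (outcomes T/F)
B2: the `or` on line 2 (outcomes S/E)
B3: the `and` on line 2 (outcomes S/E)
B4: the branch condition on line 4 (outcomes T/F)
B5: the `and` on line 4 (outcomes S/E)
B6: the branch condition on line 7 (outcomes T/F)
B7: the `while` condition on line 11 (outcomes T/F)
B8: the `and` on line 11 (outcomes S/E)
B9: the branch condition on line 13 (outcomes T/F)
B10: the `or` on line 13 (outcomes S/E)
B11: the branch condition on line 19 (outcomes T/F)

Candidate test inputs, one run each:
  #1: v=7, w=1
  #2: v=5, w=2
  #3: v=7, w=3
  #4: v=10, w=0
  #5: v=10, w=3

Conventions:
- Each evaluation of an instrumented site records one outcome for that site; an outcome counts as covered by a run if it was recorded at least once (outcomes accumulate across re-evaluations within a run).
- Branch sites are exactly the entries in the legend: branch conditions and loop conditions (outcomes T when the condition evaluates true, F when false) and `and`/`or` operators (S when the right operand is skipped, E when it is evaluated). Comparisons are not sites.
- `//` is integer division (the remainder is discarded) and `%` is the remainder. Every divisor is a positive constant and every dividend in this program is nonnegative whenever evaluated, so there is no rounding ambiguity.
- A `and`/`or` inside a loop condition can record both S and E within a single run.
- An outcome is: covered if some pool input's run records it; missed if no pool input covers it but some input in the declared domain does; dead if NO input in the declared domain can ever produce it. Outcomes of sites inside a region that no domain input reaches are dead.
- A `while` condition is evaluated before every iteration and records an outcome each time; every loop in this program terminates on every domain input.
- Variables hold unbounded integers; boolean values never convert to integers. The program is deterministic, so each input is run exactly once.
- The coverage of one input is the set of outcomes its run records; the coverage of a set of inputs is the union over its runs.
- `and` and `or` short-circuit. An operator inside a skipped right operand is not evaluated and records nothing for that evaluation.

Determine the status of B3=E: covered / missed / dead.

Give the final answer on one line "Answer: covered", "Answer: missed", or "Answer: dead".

no pool input records B3=E
but domain input (v=5, w=4) does record it -> reachable, so missed

Answer: missed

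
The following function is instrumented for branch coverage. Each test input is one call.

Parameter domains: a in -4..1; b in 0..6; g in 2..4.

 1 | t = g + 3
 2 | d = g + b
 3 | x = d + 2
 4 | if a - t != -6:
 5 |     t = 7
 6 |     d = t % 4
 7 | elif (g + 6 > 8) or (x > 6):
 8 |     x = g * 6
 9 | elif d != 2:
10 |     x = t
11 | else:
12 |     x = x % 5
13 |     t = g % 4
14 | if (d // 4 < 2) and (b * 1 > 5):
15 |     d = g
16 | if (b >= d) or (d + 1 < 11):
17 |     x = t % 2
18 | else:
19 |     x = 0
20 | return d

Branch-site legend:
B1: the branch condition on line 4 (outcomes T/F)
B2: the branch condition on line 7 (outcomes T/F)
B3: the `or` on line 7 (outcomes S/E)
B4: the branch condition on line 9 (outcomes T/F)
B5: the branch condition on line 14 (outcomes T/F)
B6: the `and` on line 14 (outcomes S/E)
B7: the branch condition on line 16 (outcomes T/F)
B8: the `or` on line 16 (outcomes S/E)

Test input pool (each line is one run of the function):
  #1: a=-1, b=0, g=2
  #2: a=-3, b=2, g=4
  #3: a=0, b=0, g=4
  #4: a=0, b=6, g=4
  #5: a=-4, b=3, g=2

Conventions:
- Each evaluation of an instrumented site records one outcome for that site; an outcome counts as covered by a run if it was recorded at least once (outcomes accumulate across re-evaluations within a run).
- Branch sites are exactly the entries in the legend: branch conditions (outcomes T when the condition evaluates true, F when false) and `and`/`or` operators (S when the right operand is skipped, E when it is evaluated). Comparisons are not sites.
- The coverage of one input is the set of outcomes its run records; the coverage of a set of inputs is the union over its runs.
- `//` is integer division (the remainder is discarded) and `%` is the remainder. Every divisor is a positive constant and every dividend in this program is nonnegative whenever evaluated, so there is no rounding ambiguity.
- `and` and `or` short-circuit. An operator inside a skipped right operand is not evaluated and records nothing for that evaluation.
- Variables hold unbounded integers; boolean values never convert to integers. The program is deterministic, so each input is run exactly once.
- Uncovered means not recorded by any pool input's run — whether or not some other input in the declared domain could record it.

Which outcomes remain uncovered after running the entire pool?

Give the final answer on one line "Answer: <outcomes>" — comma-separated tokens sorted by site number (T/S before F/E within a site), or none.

input #1 (a=-1, b=0, g=2): events B1->F, B3->E, B2->F, B4->F, B6->E, B5->F, B8->E, B7->T; covers B1=F, B2=F, B3=E, B4=F, B5=F, B6=E, B7=T, B8=E
input #2 (a=-3, b=2, g=4): events B1->T, B6->E, B5->F, B8->E, B7->T; covers B1=T, B5=F, B6=E, B7=T, B8=E
input #3 (a=0, b=0, g=4): events B1->T, B6->E, B5->F, B8->E, B7->T; covers B1=T, B5=F, B6=E, B7=T, B8=E
input #4 (a=0, b=6, g=4): events B1->T, B6->E, B5->T, B8->S, B7->T; covers B1=T, B5=T, B6=E, B7=T, B8=S
input #5 (a=-4, b=3, g=2): events B1->T, B6->E, B5->F, B8->S, B7->T; covers B1=T, B5=F, B6=E, B7=T, B8=S
union over the pool: B1=T, B1=F, B2=F, B3=E, B4=F, B5=T, B5=F, B6=E, B7=T, B8=S, B8=E
uncovered (5 of 16): B2=T, B3=S, B4=T, B6=S, B7=F

Answer: B2=T, B3=S, B4=T, B6=S, B7=F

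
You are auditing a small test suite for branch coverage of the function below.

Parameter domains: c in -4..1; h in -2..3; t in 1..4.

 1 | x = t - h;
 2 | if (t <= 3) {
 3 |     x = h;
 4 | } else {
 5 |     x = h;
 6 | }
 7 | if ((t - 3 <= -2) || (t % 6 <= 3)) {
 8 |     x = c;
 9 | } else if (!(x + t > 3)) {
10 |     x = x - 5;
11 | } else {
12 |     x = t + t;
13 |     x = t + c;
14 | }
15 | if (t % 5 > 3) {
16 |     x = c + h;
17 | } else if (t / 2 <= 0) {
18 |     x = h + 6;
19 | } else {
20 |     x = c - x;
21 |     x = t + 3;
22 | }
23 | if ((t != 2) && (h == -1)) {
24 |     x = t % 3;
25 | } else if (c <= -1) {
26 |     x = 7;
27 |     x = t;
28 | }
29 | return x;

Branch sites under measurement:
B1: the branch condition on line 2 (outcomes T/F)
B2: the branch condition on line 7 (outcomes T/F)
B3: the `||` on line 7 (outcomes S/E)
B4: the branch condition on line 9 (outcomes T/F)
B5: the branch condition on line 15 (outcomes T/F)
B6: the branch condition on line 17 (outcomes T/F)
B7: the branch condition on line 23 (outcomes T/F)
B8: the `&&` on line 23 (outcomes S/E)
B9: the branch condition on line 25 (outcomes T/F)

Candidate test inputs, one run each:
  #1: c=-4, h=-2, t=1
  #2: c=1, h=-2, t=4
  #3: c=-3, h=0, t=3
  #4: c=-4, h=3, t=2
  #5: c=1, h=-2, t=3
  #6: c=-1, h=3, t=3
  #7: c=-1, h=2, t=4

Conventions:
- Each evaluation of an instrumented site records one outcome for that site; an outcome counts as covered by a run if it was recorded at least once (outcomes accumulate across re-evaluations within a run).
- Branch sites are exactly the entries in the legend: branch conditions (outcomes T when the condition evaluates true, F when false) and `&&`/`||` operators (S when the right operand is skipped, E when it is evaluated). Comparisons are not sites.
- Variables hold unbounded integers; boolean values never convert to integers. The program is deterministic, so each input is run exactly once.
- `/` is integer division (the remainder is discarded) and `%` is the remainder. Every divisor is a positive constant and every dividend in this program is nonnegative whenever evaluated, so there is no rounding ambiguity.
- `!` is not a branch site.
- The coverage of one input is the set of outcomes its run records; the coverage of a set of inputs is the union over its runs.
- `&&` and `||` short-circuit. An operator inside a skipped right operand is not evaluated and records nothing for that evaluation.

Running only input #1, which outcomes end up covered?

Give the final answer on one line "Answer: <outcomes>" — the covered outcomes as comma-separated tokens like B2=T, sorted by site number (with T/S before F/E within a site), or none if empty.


Tracing the run of input #1 (c=-4, h=-2, t=1):
  B1->T, B3->S, B2->T, B5->F, B6->T, B8->E, B7->F, B9->T
collecting distinct outcomes: B1=T, B2=T, B3=S, B5=F, B6=T, B7=F, B8=E, B9=T
Answer: B1=T, B2=T, B3=S, B5=F, B6=T, B7=F, B8=E, B9=T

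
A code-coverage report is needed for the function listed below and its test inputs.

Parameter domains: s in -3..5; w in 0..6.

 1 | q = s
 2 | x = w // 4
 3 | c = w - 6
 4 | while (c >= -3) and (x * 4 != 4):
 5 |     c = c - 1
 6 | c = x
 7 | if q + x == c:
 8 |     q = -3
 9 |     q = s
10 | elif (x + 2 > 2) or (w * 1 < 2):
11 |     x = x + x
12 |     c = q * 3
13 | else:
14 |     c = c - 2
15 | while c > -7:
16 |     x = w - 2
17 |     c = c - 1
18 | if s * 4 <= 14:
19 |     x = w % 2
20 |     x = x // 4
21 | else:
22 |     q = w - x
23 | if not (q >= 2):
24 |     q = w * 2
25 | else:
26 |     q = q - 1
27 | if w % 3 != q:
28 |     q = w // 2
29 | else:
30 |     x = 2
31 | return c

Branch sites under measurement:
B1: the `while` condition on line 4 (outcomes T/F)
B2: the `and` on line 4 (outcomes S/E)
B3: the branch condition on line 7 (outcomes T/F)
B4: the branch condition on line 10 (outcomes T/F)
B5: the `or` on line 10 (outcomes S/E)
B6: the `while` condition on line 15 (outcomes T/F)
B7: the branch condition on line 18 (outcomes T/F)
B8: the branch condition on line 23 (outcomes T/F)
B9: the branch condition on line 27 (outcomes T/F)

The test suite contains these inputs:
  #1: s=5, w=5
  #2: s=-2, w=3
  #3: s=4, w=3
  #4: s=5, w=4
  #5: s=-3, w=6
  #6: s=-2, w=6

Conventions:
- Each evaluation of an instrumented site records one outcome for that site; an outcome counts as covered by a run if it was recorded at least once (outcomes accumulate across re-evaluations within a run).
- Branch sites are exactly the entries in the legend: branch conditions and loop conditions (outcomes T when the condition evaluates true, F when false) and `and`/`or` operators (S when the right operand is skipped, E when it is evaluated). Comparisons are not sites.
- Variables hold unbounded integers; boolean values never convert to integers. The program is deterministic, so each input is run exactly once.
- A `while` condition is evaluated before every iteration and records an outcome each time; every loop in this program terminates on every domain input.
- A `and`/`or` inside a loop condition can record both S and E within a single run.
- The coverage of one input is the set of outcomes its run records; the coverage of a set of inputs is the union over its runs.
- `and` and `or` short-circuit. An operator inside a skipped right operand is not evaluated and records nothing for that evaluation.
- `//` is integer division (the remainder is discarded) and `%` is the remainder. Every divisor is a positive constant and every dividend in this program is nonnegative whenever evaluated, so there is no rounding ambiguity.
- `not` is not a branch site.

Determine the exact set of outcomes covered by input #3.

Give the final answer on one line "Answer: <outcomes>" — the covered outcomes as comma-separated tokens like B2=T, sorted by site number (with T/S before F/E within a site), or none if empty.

Running input #3 (s=4, w=3), event by event:
  B2->E, B1->T, B2->S, B1->F, B3->F, B5->E, B4->F, B6->T, B6->T, B6->T
  B6->T, B6->T, B6->F, B7->F, B8->F, B9->T
as a set, this run covers: B1=T, B1=F, B2=S, B2=E, B3=F, B4=F, B5=E, B6=T, B6=F, B7=F, B8=F, B9=T

Answer: B1=T, B1=F, B2=S, B2=E, B3=F, B4=F, B5=E, B6=T, B6=F, B7=F, B8=F, B9=T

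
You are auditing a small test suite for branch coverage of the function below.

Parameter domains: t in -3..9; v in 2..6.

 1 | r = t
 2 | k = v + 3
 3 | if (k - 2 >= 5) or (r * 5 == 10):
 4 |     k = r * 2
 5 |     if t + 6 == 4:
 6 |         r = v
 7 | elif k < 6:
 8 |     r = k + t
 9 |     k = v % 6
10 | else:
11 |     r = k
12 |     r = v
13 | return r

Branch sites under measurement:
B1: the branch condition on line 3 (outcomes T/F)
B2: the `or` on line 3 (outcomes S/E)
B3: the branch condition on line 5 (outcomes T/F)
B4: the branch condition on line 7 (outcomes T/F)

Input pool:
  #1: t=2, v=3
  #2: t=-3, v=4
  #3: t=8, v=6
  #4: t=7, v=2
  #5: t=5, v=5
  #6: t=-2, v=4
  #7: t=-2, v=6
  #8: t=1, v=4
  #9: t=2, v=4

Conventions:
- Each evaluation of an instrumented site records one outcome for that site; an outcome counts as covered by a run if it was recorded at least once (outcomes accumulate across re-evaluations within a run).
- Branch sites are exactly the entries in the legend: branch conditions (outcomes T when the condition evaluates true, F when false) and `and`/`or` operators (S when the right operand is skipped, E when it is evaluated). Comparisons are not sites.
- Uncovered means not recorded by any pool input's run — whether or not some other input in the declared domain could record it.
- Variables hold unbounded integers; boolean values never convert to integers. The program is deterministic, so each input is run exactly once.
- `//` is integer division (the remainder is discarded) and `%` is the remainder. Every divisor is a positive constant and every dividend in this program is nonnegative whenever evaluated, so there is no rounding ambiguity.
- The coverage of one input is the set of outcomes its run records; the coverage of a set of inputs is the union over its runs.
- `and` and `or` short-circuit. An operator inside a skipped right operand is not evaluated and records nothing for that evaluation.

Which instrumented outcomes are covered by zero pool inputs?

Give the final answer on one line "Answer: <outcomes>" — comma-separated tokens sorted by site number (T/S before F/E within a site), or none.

test 1 (t=2, v=3) fires B2->E, B1->T, B3->F; hits B1=T, B2=E, B3=F
test 2 (t=-3, v=4) fires B2->S, B1->T, B3->F; hits B1=T, B2=S, B3=F
test 3 (t=8, v=6) fires B2->S, B1->T, B3->F; hits B1=T, B2=S, B3=F
test 4 (t=7, v=2) fires B2->E, B1->F, B4->T; hits B1=F, B2=E, B4=T
test 5 (t=5, v=5) fires B2->S, B1->T, B3->F; hits B1=T, B2=S, B3=F
test 6 (t=-2, v=4) fires B2->S, B1->T, B3->T; hits B1=T, B2=S, B3=T
test 7 (t=-2, v=6) fires B2->S, B1->T, B3->T; hits B1=T, B2=S, B3=T
test 8 (t=1, v=4) fires B2->S, B1->T, B3->F; hits B1=T, B2=S, B3=F
test 9 (t=2, v=4) fires B2->S, B1->T, B3->F; hits B1=T, B2=S, B3=F
union over the pool: B1=T, B1=F, B2=S, B2=E, B3=T, B3=F, B4=T
uncovered (1 of 8): B4=F

Answer: B4=F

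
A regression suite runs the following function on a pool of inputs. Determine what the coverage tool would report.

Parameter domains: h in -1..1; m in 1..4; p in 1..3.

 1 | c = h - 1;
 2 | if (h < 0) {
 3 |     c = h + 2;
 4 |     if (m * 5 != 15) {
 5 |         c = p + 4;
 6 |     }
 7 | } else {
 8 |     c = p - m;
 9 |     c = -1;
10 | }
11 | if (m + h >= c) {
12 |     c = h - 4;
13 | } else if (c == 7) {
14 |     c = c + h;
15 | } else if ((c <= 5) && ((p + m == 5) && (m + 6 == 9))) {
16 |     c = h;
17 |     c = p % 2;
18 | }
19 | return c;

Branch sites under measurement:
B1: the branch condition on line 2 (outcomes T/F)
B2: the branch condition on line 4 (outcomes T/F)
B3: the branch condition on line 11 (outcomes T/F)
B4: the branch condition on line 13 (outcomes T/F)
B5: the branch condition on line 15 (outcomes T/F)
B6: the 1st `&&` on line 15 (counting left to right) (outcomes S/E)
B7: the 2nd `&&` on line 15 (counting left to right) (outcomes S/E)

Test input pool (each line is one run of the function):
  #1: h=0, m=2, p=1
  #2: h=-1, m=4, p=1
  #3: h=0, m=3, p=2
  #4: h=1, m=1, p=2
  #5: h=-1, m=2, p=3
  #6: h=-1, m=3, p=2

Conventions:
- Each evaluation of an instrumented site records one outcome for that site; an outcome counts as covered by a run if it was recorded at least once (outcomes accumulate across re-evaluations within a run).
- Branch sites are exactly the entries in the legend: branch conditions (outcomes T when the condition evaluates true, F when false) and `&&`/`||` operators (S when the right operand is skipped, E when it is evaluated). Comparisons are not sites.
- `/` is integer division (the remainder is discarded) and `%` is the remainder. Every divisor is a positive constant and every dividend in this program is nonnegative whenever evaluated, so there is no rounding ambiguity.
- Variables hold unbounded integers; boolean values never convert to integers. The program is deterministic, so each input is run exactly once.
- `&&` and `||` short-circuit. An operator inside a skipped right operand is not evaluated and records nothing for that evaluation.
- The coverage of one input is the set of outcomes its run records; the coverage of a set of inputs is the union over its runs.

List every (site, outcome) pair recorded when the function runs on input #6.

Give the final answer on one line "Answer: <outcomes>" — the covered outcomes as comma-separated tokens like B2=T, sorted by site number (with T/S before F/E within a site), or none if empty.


Tracing the run of input #6 (h=-1, m=3, p=2):
  B1->T, B2->F, B3->T
as a set, this run covers: B1=T, B2=F, B3=T
Answer: B1=T, B2=F, B3=T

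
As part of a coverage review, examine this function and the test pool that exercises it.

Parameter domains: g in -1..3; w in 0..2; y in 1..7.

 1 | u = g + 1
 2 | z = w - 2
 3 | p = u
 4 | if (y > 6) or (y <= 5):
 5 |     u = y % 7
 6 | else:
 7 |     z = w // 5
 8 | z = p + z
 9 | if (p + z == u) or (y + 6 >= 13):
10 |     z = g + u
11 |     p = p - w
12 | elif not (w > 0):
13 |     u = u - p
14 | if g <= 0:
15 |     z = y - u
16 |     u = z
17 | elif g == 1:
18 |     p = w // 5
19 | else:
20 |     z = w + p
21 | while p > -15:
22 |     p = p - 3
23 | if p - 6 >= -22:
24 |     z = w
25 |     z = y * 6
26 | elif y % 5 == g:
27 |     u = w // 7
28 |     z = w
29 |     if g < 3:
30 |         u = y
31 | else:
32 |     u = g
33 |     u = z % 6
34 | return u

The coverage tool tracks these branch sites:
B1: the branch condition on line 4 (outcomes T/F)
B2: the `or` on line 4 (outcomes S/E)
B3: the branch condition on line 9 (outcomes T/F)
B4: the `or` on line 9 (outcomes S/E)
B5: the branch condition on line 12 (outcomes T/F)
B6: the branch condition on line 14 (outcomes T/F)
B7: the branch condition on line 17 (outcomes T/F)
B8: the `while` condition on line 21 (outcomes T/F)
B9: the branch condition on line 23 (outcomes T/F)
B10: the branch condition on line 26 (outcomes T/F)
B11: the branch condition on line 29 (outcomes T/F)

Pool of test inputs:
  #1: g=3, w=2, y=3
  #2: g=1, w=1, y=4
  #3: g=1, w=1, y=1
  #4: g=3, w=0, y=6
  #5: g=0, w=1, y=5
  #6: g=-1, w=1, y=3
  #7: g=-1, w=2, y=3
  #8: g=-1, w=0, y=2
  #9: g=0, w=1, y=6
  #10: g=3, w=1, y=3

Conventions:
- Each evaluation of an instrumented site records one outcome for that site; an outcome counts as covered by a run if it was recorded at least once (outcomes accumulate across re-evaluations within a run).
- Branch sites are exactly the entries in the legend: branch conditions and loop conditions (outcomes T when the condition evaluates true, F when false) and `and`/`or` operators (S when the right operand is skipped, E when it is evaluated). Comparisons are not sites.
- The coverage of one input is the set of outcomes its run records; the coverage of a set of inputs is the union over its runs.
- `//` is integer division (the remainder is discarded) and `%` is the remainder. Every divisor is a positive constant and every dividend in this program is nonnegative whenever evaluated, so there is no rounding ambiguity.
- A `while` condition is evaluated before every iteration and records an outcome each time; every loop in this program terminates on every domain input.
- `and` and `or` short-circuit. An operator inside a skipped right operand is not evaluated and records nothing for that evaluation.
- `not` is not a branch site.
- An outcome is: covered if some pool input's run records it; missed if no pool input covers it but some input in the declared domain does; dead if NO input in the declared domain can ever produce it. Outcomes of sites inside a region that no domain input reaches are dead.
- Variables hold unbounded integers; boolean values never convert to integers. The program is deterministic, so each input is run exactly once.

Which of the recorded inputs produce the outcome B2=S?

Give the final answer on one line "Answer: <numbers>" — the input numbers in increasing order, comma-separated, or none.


input #1 (g=3, w=2, y=3): never hits B2=S
input #2 (g=1, w=1, y=4): never hits B2=S
input #3 (g=1, w=1, y=1): never hits B2=S
input #4 (g=3, w=0, y=6): never hits B2=S
input #5 (g=0, w=1, y=5): never hits B2=S
input #6 (g=-1, w=1, y=3): never hits B2=S
input #7 (g=-1, w=2, y=3): never hits B2=S
input #8 (g=-1, w=0, y=2): never hits B2=S
input #9 (g=0, w=1, y=6): never hits B2=S
input #10 (g=3, w=1, y=3): never hits B2=S
Answer: none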